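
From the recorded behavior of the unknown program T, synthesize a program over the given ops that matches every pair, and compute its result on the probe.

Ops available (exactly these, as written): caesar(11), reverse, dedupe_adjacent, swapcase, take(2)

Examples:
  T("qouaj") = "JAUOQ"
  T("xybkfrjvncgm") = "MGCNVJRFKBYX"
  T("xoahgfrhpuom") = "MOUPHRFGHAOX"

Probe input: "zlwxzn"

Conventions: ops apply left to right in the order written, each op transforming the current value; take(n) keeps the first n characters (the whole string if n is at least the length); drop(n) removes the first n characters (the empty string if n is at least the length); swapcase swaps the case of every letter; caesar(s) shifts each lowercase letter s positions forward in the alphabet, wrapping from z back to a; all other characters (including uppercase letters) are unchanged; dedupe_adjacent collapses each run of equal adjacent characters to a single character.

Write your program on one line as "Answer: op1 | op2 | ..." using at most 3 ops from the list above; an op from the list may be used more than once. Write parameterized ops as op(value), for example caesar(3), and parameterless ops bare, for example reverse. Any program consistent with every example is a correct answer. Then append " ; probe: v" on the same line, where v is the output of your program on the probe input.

swapcase | reverse ; probe: "NZXWLZ"

Check, running the answer program on each example:
  "qouaj" -> "QOUAJ" -> "JAUOQ"
  "xybkfrjvncgm" -> "XYBKFRJVNCGM" -> "MGCNVJRFKBYX"
  "xoahgfrhpuom" -> "XOAHGFRHPUOM" -> "MOUPHRFGHAOX"
  probe: "zlwxzn" -> "ZLWXZN" -> "NZXWLZ"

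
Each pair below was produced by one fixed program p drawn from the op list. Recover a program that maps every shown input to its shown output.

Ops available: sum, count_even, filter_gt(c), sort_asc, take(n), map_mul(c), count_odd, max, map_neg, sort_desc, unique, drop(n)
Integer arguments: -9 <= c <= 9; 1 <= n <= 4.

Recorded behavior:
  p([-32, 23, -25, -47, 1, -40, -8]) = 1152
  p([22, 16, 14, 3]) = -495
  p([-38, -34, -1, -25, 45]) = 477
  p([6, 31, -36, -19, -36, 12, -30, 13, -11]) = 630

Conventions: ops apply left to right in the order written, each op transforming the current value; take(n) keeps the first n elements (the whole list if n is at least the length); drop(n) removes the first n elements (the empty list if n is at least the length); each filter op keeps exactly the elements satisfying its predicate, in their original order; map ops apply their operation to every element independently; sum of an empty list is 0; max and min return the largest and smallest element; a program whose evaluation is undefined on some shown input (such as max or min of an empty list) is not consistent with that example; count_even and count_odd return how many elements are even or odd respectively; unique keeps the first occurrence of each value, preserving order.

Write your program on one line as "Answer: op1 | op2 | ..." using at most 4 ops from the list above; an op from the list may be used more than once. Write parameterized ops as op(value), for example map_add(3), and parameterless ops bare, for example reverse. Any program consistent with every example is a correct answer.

sort_asc | map_mul(-9) | sum

Check, running the answer program on each example:
  [-32, 23, -25, -47, 1, -40, -8] -> [-47, -40, -32, -25, -8, 1, 23] -> [423, 360, 288, 225, 72, -9, -207] -> 1152
  [22, 16, 14, 3] -> [3, 14, 16, 22] -> [-27, -126, -144, -198] -> -495
  [-38, -34, -1, -25, 45] -> [-38, -34, -25, -1, 45] -> [342, 306, 225, 9, -405] -> 477
  [6, 31, -36, -19, -36, 12, -30, 13, -11] -> [-36, -36, -30, -19, -11, 6, 12, 13, 31] -> [324, 324, 270, 171, 99, -54, -108, -117, -279] -> 630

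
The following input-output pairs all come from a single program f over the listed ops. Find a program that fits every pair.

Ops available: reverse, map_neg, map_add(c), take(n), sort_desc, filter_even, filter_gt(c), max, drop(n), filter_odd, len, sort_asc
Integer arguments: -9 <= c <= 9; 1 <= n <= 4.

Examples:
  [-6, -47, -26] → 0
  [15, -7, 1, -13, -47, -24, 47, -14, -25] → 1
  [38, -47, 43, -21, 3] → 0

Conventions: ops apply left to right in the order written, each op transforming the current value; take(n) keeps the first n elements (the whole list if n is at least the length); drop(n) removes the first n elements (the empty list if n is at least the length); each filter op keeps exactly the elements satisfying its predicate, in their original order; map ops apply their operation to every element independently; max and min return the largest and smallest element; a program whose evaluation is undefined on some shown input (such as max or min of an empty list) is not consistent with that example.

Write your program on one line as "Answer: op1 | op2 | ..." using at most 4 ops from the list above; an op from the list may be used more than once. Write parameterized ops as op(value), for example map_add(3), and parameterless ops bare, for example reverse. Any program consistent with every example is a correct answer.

take(1) | filter_odd | len

Check, running the answer program on each example:
  [-6, -47, -26] -> [-6] -> [] -> 0
  [15, -7, 1, -13, -47, -24, 47, -14, -25] -> [15] -> [15] -> 1
  [38, -47, 43, -21, 3] -> [38] -> [] -> 0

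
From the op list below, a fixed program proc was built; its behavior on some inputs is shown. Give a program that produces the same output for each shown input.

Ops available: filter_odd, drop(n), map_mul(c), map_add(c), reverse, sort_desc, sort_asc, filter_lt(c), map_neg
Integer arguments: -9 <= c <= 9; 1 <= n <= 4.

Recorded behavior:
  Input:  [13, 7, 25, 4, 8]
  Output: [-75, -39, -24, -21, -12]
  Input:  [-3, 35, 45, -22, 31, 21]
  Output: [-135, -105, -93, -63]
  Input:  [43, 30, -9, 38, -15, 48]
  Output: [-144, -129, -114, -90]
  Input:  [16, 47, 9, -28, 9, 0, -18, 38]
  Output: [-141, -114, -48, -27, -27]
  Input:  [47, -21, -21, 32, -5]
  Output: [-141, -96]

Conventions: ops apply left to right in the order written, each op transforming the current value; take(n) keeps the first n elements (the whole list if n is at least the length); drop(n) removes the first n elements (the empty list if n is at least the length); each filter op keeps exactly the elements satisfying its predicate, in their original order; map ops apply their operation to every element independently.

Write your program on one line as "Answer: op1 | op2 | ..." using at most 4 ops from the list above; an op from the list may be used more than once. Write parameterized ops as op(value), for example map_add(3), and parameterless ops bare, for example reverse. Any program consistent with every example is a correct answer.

sort_desc | map_mul(-3) | filter_lt(-4)

Check, running the answer program on each example:
  [13, 7, 25, 4, 8] -> [25, 13, 8, 7, 4] -> [-75, -39, -24, -21, -12] -> [-75, -39, -24, -21, -12]
  [-3, 35, 45, -22, 31, 21] -> [45, 35, 31, 21, -3, -22] -> [-135, -105, -93, -63, 9, 66] -> [-135, -105, -93, -63]
  [43, 30, -9, 38, -15, 48] -> [48, 43, 38, 30, -9, -15] -> [-144, -129, -114, -90, 27, 45] -> [-144, -129, -114, -90]
  [16, 47, 9, -28, 9, 0, -18, 38] -> [47, 38, 16, 9, 9, 0, -18, -28] -> [-141, -114, -48, -27, -27, 0, 54, 84] -> [-141, -114, -48, -27, -27]
  [47, -21, -21, 32, -5] -> [47, 32, -5, -21, -21] -> [-141, -96, 15, 63, 63] -> [-141, -96]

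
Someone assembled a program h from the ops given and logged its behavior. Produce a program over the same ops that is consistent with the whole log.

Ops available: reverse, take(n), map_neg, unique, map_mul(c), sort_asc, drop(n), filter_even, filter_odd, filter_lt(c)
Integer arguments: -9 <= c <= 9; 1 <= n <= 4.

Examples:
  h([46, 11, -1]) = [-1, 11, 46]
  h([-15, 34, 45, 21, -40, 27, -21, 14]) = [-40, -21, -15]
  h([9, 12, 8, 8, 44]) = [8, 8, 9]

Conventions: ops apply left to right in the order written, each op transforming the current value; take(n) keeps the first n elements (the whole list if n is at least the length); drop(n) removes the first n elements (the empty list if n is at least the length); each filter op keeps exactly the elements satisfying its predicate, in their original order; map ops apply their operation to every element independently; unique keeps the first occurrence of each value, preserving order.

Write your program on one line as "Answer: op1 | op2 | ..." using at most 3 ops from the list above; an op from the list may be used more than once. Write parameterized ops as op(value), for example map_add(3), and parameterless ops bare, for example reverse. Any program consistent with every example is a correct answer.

sort_asc | take(3)

Check, running the answer program on each example:
  [46, 11, -1] -> [-1, 11, 46] -> [-1, 11, 46]
  [-15, 34, 45, 21, -40, 27, -21, 14] -> [-40, -21, -15, 14, 21, 27, 34, 45] -> [-40, -21, -15]
  [9, 12, 8, 8, 44] -> [8, 8, 9, 12, 44] -> [8, 8, 9]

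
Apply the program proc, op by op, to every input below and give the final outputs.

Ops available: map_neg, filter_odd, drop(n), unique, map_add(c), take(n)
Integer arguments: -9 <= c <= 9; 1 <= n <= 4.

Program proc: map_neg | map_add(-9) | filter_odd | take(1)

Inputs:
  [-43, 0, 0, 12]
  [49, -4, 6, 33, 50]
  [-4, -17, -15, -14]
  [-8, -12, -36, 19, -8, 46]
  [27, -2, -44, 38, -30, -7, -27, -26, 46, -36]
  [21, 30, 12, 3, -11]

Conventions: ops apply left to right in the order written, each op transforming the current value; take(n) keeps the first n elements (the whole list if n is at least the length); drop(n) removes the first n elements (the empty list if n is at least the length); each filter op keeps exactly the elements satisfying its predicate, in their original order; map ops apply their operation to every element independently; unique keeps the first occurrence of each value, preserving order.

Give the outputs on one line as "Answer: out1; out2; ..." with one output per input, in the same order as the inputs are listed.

Execution, op by op:
  [-43, 0, 0, 12] -> [43, 0, 0, -12] -> [34, -9, -9, -21] -> [-9, -9, -21] -> [-9]
  [49, -4, 6, 33, 50] -> [-49, 4, -6, -33, -50] -> [-58, -5, -15, -42, -59] -> [-5, -15, -59] -> [-5]
  [-4, -17, -15, -14] -> [4, 17, 15, 14] -> [-5, 8, 6, 5] -> [-5, 5] -> [-5]
  [-8, -12, -36, 19, -8, 46] -> [8, 12, 36, -19, 8, -46] -> [-1, 3, 27, -28, -1, -55] -> [-1, 3, 27, -1, -55] -> [-1]
  [27, -2, -44, 38, -30, -7, -27, -26, 46, -36] -> [-27, 2, 44, -38, 30, 7, 27, 26, -46, 36] -> [-36, -7, 35, -47, 21, -2, 18, 17, -55, 27] -> [-7, 35, -47, 21, 17, -55, 27] -> [-7]
  [21, 30, 12, 3, -11] -> [-21, -30, -12, -3, 11] -> [-30, -39, -21, -12, 2] -> [-39, -21] -> [-39]

[-9]; [-5]; [-5]; [-1]; [-7]; [-39]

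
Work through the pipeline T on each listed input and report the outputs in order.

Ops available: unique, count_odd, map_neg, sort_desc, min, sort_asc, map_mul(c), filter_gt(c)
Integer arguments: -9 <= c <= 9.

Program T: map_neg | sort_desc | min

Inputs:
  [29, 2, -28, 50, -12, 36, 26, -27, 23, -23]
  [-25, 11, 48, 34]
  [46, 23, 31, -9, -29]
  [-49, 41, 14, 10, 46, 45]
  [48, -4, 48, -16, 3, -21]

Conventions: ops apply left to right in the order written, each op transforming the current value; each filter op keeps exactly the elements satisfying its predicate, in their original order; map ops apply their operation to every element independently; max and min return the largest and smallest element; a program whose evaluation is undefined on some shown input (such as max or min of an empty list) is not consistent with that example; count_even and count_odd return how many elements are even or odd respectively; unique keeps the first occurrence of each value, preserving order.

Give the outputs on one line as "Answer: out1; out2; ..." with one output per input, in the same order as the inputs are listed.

-50; -48; -46; -46; -48

Execution, op by op:
  [29, 2, -28, 50, -12, 36, 26, -27, 23, -23] -> [-29, -2, 28, -50, 12, -36, -26, 27, -23, 23] -> [28, 27, 23, 12, -2, -23, -26, -29, -36, -50] -> -50
  [-25, 11, 48, 34] -> [25, -11, -48, -34] -> [25, -11, -34, -48] -> -48
  [46, 23, 31, -9, -29] -> [-46, -23, -31, 9, 29] -> [29, 9, -23, -31, -46] -> -46
  [-49, 41, 14, 10, 46, 45] -> [49, -41, -14, -10, -46, -45] -> [49, -10, -14, -41, -45, -46] -> -46
  [48, -4, 48, -16, 3, -21] -> [-48, 4, -48, 16, -3, 21] -> [21, 16, 4, -3, -48, -48] -> -48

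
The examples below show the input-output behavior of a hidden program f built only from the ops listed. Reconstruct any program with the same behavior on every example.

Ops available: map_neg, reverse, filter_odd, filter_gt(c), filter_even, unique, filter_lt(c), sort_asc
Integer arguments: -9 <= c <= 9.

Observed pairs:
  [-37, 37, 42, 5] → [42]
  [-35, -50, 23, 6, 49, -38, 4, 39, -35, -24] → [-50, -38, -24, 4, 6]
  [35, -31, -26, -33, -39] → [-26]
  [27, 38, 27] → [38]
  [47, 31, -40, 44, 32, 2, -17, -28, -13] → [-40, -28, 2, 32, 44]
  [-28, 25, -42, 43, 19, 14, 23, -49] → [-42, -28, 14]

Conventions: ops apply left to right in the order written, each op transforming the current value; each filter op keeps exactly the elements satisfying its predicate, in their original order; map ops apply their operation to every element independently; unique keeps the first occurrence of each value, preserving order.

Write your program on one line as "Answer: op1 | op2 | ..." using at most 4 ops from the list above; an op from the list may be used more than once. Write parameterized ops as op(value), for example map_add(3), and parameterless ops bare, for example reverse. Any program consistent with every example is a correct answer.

sort_asc | map_neg | filter_even | map_neg

Check, running the answer program on each example:
  [-37, 37, 42, 5] -> [-37, 5, 37, 42] -> [37, -5, -37, -42] -> [-42] -> [42]
  [-35, -50, 23, 6, 49, -38, 4, 39, -35, -24] -> [-50, -38, -35, -35, -24, 4, 6, 23, 39, 49] -> [50, 38, 35, 35, 24, -4, -6, -23, -39, -49] -> [50, 38, 24, -4, -6] -> [-50, -38, -24, 4, 6]
  [35, -31, -26, -33, -39] -> [-39, -33, -31, -26, 35] -> [39, 33, 31, 26, -35] -> [26] -> [-26]
  [27, 38, 27] -> [27, 27, 38] -> [-27, -27, -38] -> [-38] -> [38]
  [47, 31, -40, 44, 32, 2, -17, -28, -13] -> [-40, -28, -17, -13, 2, 31, 32, 44, 47] -> [40, 28, 17, 13, -2, -31, -32, -44, -47] -> [40, 28, -2, -32, -44] -> [-40, -28, 2, 32, 44]
  [-28, 25, -42, 43, 19, 14, 23, -49] -> [-49, -42, -28, 14, 19, 23, 25, 43] -> [49, 42, 28, -14, -19, -23, -25, -43] -> [42, 28, -14] -> [-42, -28, 14]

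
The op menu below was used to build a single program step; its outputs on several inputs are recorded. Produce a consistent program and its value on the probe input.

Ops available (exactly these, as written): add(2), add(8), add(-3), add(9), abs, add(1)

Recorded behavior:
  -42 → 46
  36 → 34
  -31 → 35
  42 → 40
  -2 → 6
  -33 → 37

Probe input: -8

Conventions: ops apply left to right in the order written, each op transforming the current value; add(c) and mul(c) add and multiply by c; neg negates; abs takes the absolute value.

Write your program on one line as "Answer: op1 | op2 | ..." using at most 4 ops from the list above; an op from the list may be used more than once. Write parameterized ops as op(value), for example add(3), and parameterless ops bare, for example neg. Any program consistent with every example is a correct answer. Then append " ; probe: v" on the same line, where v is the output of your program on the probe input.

add(-3) | abs | add(1) ; probe: 12

Check, running the answer program on each example:
  -42 -> -45 -> 45 -> 46
  36 -> 33 -> 33 -> 34
  -31 -> -34 -> 34 -> 35
  42 -> 39 -> 39 -> 40
  -2 -> -5 -> 5 -> 6
  -33 -> -36 -> 36 -> 37
  probe: -8 -> -11 -> 11 -> 12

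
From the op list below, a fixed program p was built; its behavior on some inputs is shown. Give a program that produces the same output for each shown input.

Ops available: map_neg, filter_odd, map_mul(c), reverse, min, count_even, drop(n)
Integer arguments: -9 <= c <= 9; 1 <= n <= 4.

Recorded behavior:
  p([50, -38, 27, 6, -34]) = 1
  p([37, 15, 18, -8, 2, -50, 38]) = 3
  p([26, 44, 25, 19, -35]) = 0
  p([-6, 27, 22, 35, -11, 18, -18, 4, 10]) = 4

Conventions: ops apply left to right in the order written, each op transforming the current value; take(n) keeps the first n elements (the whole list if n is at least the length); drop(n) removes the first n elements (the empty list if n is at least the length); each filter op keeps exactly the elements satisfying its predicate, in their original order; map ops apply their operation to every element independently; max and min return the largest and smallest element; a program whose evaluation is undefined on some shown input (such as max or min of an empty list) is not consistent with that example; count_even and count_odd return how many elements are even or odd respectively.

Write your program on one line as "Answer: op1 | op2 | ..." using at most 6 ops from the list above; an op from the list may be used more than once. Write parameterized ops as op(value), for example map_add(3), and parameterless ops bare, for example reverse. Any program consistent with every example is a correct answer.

map_neg | drop(1) | drop(3) | map_neg | count_even

Check, running the answer program on each example:
  [50, -38, 27, 6, -34] -> [-50, 38, -27, -6, 34] -> [38, -27, -6, 34] -> [34] -> [-34] -> 1
  [37, 15, 18, -8, 2, -50, 38] -> [-37, -15, -18, 8, -2, 50, -38] -> [-15, -18, 8, -2, 50, -38] -> [-2, 50, -38] -> [2, -50, 38] -> 3
  [26, 44, 25, 19, -35] -> [-26, -44, -25, -19, 35] -> [-44, -25, -19, 35] -> [35] -> [-35] -> 0
  [-6, 27, 22, 35, -11, 18, -18, 4, 10] -> [6, -27, -22, -35, 11, -18, 18, -4, -10] -> [-27, -22, -35, 11, -18, 18, -4, -10] -> [11, -18, 18, -4, -10] -> [-11, 18, -18, 4, 10] -> 4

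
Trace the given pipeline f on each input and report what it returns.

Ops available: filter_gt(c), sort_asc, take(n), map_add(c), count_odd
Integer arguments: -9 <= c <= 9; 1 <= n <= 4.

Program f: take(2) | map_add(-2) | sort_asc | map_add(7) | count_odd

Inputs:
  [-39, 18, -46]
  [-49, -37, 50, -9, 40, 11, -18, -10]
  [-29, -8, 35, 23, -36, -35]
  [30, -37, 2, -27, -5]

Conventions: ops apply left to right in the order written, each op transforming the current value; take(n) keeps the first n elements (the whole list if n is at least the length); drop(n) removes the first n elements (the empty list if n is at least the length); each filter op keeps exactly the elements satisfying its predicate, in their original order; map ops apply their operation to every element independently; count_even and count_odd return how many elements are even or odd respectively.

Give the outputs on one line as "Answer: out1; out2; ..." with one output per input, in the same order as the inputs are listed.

Execution, op by op:
  [-39, 18, -46] -> [-39, 18] -> [-41, 16] -> [-41, 16] -> [-34, 23] -> 1
  [-49, -37, 50, -9, 40, 11, -18, -10] -> [-49, -37] -> [-51, -39] -> [-51, -39] -> [-44, -32] -> 0
  [-29, -8, 35, 23, -36, -35] -> [-29, -8] -> [-31, -10] -> [-31, -10] -> [-24, -3] -> 1
  [30, -37, 2, -27, -5] -> [30, -37] -> [28, -39] -> [-39, 28] -> [-32, 35] -> 1

1; 0; 1; 1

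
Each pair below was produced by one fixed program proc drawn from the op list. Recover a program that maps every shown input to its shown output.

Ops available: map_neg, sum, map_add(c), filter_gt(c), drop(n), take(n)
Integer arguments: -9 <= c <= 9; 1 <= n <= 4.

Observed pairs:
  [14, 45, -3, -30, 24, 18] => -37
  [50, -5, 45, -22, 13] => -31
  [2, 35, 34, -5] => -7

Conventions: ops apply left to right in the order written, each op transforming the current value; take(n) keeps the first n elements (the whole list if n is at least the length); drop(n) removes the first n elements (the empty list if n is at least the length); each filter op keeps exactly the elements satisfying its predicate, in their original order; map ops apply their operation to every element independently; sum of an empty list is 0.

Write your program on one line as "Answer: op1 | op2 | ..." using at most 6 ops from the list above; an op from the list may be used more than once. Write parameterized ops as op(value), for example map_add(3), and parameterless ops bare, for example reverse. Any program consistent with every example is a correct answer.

drop(1) | map_add(-2) | map_neg | filter_gt(-8) | map_neg | sum

Check, running the answer program on each example:
  [14, 45, -3, -30, 24, 18] -> [45, -3, -30, 24, 18] -> [43, -5, -32, 22, 16] -> [-43, 5, 32, -22, -16] -> [5, 32] -> [-5, -32] -> -37
  [50, -5, 45, -22, 13] -> [-5, 45, -22, 13] -> [-7, 43, -24, 11] -> [7, -43, 24, -11] -> [7, 24] -> [-7, -24] -> -31
  [2, 35, 34, -5] -> [35, 34, -5] -> [33, 32, -7] -> [-33, -32, 7] -> [7] -> [-7] -> -7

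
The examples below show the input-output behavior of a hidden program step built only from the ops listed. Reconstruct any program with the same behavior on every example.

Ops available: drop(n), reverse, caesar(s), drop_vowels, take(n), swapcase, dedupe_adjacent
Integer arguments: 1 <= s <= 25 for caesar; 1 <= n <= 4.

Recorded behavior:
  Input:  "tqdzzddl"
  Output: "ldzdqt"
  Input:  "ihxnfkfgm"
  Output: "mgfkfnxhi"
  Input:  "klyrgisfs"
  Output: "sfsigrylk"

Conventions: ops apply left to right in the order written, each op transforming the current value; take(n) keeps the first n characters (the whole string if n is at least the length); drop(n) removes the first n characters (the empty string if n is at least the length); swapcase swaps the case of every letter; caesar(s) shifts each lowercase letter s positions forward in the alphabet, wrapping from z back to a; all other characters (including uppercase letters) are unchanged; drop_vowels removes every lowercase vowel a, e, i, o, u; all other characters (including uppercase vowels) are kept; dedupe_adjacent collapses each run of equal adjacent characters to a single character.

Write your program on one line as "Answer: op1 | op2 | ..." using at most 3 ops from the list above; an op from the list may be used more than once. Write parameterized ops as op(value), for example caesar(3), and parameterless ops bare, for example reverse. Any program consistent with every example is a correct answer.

dedupe_adjacent | reverse

Check, running the answer program on each example:
  "tqdzzddl" -> "tqdzdl" -> "ldzdqt"
  "ihxnfkfgm" -> "ihxnfkfgm" -> "mgfkfnxhi"
  "klyrgisfs" -> "klyrgisfs" -> "sfsigrylk"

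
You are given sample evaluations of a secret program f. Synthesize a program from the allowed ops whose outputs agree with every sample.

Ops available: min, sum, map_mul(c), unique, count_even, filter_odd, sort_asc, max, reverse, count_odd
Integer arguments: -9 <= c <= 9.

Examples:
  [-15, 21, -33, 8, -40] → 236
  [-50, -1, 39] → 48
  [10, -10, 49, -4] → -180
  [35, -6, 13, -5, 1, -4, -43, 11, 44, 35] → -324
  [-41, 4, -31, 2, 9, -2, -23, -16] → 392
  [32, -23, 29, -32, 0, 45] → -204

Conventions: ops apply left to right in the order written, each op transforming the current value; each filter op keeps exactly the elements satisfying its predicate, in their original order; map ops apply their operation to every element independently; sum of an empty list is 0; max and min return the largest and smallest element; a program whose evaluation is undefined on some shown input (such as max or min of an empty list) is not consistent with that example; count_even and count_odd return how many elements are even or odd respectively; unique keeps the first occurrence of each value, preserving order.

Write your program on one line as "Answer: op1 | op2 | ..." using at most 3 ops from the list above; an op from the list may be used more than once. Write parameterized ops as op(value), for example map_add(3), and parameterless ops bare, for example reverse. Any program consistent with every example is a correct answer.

map_mul(-4) | sum

Check, running the answer program on each example:
  [-15, 21, -33, 8, -40] -> [60, -84, 132, -32, 160] -> 236
  [-50, -1, 39] -> [200, 4, -156] -> 48
  [10, -10, 49, -4] -> [-40, 40, -196, 16] -> -180
  [35, -6, 13, -5, 1, -4, -43, 11, 44, 35] -> [-140, 24, -52, 20, -4, 16, 172, -44, -176, -140] -> -324
  [-41, 4, -31, 2, 9, -2, -23, -16] -> [164, -16, 124, -8, -36, 8, 92, 64] -> 392
  [32, -23, 29, -32, 0, 45] -> [-128, 92, -116, 128, 0, -180] -> -204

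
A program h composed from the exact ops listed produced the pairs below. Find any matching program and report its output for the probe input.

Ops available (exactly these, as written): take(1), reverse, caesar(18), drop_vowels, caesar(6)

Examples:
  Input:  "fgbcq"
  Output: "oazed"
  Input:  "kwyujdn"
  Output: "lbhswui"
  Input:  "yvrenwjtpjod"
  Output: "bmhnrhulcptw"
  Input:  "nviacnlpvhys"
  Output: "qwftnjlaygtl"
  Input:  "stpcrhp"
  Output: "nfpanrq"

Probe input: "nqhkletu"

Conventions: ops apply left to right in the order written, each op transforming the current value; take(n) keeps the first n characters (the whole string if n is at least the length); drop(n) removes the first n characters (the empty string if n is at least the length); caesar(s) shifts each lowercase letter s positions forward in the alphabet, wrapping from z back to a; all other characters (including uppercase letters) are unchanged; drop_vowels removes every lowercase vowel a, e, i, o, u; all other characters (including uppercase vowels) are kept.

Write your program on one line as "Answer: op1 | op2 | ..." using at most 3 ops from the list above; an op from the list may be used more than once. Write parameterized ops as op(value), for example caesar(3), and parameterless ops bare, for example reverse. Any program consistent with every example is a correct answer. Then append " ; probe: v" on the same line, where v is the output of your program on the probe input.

reverse | caesar(6) | caesar(18) ; probe: "srcjifol"

Check, running the answer program on each example:
  "fgbcq" -> "qcbgf" -> "wihml" -> "oazed"
  "kwyujdn" -> "ndjuywk" -> "tjpaecq" -> "lbhswui"
  "yvrenwjtpjod" -> "dojptjwnervy" -> "jupvzpctkxbe" -> "bmhnrhulcptw"
  "nviacnlpvhys" -> "syhvplncaivn" -> "yenbvrtigobt" -> "qwftnjlaygtl"
  "stpcrhp" -> "phrcpts" -> "vnxivzy" -> "nfpanrq"
  probe: "nqhkletu" -> "utelkhqn" -> "azkrqnwt" -> "srcjifol"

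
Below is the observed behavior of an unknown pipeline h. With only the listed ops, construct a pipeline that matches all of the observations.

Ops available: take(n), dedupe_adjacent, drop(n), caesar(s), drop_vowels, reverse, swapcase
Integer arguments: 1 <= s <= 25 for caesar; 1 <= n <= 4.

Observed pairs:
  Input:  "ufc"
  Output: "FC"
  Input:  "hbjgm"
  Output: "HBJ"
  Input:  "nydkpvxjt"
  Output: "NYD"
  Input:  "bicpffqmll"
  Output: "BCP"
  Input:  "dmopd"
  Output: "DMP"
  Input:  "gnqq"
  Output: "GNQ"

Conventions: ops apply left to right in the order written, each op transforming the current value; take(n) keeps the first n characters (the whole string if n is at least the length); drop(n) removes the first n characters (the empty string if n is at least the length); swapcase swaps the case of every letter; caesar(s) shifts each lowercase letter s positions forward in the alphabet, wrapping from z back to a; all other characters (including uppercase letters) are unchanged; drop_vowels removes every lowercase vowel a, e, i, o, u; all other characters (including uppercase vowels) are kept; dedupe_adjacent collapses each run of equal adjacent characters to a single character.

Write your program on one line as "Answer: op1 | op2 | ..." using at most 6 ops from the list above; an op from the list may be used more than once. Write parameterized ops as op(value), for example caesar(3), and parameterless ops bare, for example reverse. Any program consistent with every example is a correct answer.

dedupe_adjacent | take(4) | drop_vowels | swapcase | take(3)

Check, running the answer program on each example:
  "ufc" -> "ufc" -> "ufc" -> "fc" -> "FC" -> "FC"
  "hbjgm" -> "hbjgm" -> "hbjg" -> "hbjg" -> "HBJG" -> "HBJ"
  "nydkpvxjt" -> "nydkpvxjt" -> "nydk" -> "nydk" -> "NYDK" -> "NYD"
  "bicpffqmll" -> "bicpfqml" -> "bicp" -> "bcp" -> "BCP" -> "BCP"
  "dmopd" -> "dmopd" -> "dmop" -> "dmp" -> "DMP" -> "DMP"
  "gnqq" -> "gnq" -> "gnq" -> "gnq" -> "GNQ" -> "GNQ"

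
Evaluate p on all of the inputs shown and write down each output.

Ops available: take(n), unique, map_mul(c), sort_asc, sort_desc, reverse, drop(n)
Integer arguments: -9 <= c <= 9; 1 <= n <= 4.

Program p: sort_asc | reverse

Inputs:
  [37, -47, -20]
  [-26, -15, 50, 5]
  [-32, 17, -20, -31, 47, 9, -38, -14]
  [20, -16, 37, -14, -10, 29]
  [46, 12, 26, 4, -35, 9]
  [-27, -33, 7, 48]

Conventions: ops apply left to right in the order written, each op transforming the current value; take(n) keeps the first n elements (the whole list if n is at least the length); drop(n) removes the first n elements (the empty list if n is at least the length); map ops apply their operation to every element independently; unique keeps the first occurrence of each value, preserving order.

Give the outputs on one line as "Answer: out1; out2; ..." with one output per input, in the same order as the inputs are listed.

Execution, op by op:
  [37, -47, -20] -> [-47, -20, 37] -> [37, -20, -47]
  [-26, -15, 50, 5] -> [-26, -15, 5, 50] -> [50, 5, -15, -26]
  [-32, 17, -20, -31, 47, 9, -38, -14] -> [-38, -32, -31, -20, -14, 9, 17, 47] -> [47, 17, 9, -14, -20, -31, -32, -38]
  [20, -16, 37, -14, -10, 29] -> [-16, -14, -10, 20, 29, 37] -> [37, 29, 20, -10, -14, -16]
  [46, 12, 26, 4, -35, 9] -> [-35, 4, 9, 12, 26, 46] -> [46, 26, 12, 9, 4, -35]
  [-27, -33, 7, 48] -> [-33, -27, 7, 48] -> [48, 7, -27, -33]

[37, -20, -47]; [50, 5, -15, -26]; [47, 17, 9, -14, -20, -31, -32, -38]; [37, 29, 20, -10, -14, -16]; [46, 26, 12, 9, 4, -35]; [48, 7, -27, -33]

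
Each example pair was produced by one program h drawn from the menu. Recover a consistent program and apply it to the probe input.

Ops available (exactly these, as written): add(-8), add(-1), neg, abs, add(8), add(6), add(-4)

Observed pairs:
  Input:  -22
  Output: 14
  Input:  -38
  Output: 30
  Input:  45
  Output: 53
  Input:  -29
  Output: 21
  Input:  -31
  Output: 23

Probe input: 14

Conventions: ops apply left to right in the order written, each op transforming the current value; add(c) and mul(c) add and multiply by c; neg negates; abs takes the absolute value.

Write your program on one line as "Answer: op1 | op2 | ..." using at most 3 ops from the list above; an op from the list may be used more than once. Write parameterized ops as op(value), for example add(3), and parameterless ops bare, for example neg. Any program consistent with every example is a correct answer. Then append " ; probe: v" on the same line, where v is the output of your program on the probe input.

neg | add(-8) | abs ; probe: 22

Check, running the answer program on each example:
  -22 -> 22 -> 14 -> 14
  -38 -> 38 -> 30 -> 30
  45 -> -45 -> -53 -> 53
  -29 -> 29 -> 21 -> 21
  -31 -> 31 -> 23 -> 23
  probe: 14 -> -14 -> -22 -> 22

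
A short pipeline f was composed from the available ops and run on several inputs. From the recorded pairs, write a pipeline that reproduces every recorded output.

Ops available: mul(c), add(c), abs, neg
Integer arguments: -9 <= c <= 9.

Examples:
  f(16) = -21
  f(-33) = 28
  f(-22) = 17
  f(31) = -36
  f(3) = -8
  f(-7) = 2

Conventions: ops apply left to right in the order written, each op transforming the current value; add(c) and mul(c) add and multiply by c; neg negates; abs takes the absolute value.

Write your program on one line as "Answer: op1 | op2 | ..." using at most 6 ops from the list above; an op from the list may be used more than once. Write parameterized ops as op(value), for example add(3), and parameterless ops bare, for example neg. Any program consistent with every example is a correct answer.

neg | add(-6) | neg | add(-1) | neg

Check, running the answer program on each example:
  16 -> -16 -> -22 -> 22 -> 21 -> -21
  -33 -> 33 -> 27 -> -27 -> -28 -> 28
  -22 -> 22 -> 16 -> -16 -> -17 -> 17
  31 -> -31 -> -37 -> 37 -> 36 -> -36
  3 -> -3 -> -9 -> 9 -> 8 -> -8
  -7 -> 7 -> 1 -> -1 -> -2 -> 2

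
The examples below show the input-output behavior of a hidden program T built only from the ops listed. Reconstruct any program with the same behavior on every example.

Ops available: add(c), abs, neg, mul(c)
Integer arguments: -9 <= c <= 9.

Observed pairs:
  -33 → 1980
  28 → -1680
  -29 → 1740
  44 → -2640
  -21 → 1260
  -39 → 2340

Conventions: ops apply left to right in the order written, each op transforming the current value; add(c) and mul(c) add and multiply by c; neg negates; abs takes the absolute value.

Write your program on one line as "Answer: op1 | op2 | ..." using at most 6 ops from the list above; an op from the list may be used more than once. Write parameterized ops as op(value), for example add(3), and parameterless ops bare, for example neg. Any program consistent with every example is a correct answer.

neg | mul(5) | mul(-2) | mul(6) | neg

Check, running the answer program on each example:
  -33 -> 33 -> 165 -> -330 -> -1980 -> 1980
  28 -> -28 -> -140 -> 280 -> 1680 -> -1680
  -29 -> 29 -> 145 -> -290 -> -1740 -> 1740
  44 -> -44 -> -220 -> 440 -> 2640 -> -2640
  -21 -> 21 -> 105 -> -210 -> -1260 -> 1260
  -39 -> 39 -> 195 -> -390 -> -2340 -> 2340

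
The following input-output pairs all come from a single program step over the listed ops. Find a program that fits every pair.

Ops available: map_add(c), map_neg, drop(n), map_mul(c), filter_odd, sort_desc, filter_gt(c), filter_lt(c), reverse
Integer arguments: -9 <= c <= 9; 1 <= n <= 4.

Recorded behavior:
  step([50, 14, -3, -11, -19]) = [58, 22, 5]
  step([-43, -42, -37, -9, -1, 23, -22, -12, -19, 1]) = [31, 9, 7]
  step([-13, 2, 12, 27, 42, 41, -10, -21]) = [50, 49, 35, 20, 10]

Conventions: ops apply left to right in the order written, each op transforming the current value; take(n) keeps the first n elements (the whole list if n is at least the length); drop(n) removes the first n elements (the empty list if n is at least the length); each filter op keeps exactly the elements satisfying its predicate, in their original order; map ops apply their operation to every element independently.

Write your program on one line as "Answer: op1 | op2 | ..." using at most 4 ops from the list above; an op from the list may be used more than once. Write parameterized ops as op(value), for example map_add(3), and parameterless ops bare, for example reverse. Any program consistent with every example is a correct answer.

map_add(8) | filter_gt(-7) | sort_desc | filter_gt(4)

Check, running the answer program on each example:
  [50, 14, -3, -11, -19] -> [58, 22, 5, -3, -11] -> [58, 22, 5, -3] -> [58, 22, 5, -3] -> [58, 22, 5]
  [-43, -42, -37, -9, -1, 23, -22, -12, -19, 1] -> [-35, -34, -29, -1, 7, 31, -14, -4, -11, 9] -> [-1, 7, 31, -4, 9] -> [31, 9, 7, -1, -4] -> [31, 9, 7]
  [-13, 2, 12, 27, 42, 41, -10, -21] -> [-5, 10, 20, 35, 50, 49, -2, -13] -> [-5, 10, 20, 35, 50, 49, -2] -> [50, 49, 35, 20, 10, -2, -5] -> [50, 49, 35, 20, 10]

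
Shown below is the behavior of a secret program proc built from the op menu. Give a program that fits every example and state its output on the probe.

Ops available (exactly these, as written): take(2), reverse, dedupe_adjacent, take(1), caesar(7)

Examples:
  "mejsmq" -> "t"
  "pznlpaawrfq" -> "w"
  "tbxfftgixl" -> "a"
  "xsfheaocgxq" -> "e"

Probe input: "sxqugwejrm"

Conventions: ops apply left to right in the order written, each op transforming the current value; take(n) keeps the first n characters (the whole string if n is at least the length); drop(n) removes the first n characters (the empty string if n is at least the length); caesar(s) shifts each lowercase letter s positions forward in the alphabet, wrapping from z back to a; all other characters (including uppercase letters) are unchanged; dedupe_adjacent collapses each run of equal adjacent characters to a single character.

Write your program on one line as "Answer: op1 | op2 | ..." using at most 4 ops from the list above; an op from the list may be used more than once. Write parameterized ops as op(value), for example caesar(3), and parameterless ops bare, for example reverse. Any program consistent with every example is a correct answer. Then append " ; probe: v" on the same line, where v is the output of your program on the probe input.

dedupe_adjacent | caesar(7) | take(1) ; probe: "z"

Check, running the answer program on each example:
  "mejsmq" -> "mejsmq" -> "tlqztx" -> "t"
  "pznlpaawrfq" -> "pznlpawrfq" -> "wguswhdymx" -> "w"
  "tbxfftgixl" -> "tbxftgixl" -> "aiemanpes" -> "a"
  "xsfheaocgxq" -> "xsfheaocgxq" -> "ezmolhvjnex" -> "e"
  probe: "sxqugwejrm" -> "sxqugwejrm" -> "zexbndlqyt" -> "z"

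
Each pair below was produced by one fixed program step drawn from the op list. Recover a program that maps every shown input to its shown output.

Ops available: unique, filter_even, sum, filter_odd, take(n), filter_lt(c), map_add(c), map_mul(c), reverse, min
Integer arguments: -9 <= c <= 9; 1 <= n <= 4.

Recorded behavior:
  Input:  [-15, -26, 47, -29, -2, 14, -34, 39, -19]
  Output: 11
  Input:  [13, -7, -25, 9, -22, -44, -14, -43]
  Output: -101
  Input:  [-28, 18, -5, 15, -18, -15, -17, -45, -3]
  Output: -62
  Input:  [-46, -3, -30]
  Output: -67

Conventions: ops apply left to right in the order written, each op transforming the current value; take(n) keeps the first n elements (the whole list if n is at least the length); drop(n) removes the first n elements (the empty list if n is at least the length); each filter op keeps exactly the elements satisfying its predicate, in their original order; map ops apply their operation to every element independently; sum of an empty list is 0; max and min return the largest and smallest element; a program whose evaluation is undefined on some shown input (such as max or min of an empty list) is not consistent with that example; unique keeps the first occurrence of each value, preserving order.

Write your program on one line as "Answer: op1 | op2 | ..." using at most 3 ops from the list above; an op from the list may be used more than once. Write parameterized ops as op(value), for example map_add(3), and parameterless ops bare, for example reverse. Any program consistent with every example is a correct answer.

map_add(4) | sum

Check, running the answer program on each example:
  [-15, -26, 47, -29, -2, 14, -34, 39, -19] -> [-11, -22, 51, -25, 2, 18, -30, 43, -15] -> 11
  [13, -7, -25, 9, -22, -44, -14, -43] -> [17, -3, -21, 13, -18, -40, -10, -39] -> -101
  [-28, 18, -5, 15, -18, -15, -17, -45, -3] -> [-24, 22, -1, 19, -14, -11, -13, -41, 1] -> -62
  [-46, -3, -30] -> [-42, 1, -26] -> -67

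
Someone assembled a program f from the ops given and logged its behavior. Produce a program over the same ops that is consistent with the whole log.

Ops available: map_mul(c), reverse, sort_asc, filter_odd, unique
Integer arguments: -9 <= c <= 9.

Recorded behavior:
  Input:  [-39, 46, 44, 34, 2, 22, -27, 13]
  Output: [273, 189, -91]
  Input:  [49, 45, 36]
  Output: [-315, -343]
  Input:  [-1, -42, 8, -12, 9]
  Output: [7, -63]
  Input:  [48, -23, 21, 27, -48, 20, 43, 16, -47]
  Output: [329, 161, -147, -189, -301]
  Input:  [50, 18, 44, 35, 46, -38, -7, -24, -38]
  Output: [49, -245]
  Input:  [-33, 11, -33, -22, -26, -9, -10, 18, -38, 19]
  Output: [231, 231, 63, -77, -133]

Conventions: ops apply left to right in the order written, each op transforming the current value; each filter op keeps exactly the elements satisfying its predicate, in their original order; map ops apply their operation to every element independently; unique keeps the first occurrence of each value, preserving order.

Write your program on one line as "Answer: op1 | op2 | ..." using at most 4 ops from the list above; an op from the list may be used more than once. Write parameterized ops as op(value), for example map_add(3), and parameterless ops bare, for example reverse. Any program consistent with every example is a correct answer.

filter_odd | sort_asc | map_mul(-7)

Check, running the answer program on each example:
  [-39, 46, 44, 34, 2, 22, -27, 13] -> [-39, -27, 13] -> [-39, -27, 13] -> [273, 189, -91]
  [49, 45, 36] -> [49, 45] -> [45, 49] -> [-315, -343]
  [-1, -42, 8, -12, 9] -> [-1, 9] -> [-1, 9] -> [7, -63]
  [48, -23, 21, 27, -48, 20, 43, 16, -47] -> [-23, 21, 27, 43, -47] -> [-47, -23, 21, 27, 43] -> [329, 161, -147, -189, -301]
  [50, 18, 44, 35, 46, -38, -7, -24, -38] -> [35, -7] -> [-7, 35] -> [49, -245]
  [-33, 11, -33, -22, -26, -9, -10, 18, -38, 19] -> [-33, 11, -33, -9, 19] -> [-33, -33, -9, 11, 19] -> [231, 231, 63, -77, -133]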